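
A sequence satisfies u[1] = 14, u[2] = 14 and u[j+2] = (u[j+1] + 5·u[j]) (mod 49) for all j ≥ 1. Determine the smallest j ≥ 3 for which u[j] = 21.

Computing terms: u[1] = 14,  u[2] = 14,  u[3] = 35,  u[4] = 7,  u[5] = 35,  u[6] = 21,  u[7] = 0,  u[8] = 7,  u[9] = 7,  u[10] = 42,  u[11] = 28,  u[12] = 42,  u[13] = 35,  u[14] = 0,  u[15] = 28,  u[16] = 28,  u[17] = 21,  u[18] = 14,  u[19] = 21,  u[20] = 42,  u[21] = 0,  u[22] = 14,  u[23] = 14.
Since (u[22], u[23]) = (u[1], u[2]) = (14, 14) (two consecutive terms determine the rest), the sequence is periodic with period 21.
The value 21 first appears (with j ≥ 3) at u[6].

6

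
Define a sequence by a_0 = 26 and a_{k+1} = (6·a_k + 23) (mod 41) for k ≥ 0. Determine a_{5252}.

3

We have a_0 = 26; a_1 = 15; a_2 = 31; a_3 = 4; a_4 = 6; a_5 = 18; a_6 = 8; a_7 = 30; a_8 = 39; a_9 = 11; a_{10} = 7; a_{11} = 24; a_{12} = 3; a_{13} = 0; a_{14} = 23; a_{15} = 38; a_{16} = 5; a_{17} = 12; a_{18} = 13; a_{19} = 19; a_{20} = 14; a_{21} = 25; a_{22} = 9; a_{23} = 36; a_{24} = 34; a_{25} = 22; a_{26} = 32; a_{27} = 10; a_{28} = 1; a_{29} = 29; a_{30} = 33; a_{31} = 16; a_{32} = 37; a_{33} = 40; a_{34} = 17; a_{35} = 2; a_{36} = 35; a_{37} = 28; a_{38} = 27; a_{39} = 21; a_{40} = 26.
Since a_{40} = a_0 = 26, the sequence is periodic with period 40.
So a_{5252} = a_{0 + ((5252-0) mod 40)} = a_{12} = 3.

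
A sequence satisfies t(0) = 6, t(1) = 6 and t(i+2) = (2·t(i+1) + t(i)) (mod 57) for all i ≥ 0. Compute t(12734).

t(0) = 6; t(1) = 6; t(2) = 18; t(3) = 42; t(4) = 45; t(5) = 18; t(6) = 24; t(7) = 9; t(8) = 42; t(9) = 36; t(10) = 0; t(11) = 36; t(12) = 15; t(13) = 9; t(14) = 33; t(15) = 18; t(16) = 12; t(17) = 42; t(18) = 39; t(19) = 6; t(20) = 51; t(21) = 51; t(22) = 39; t(23) = 15; t(24) = 12; t(25) = 39; t(26) = 33; t(27) = 48; t(28) = 15; t(29) = 21; t(30) = 0; t(31) = 21; t(32) = 42; t(33) = 48; t(34) = 24; t(35) = 39; t(36) = 45; t(37) = 15; t(38) = 18; t(39) = 51; t(40) = 6; t(41) = 6.
Since (t(40), t(41)) = (t(0), t(1)) = (6, 6) (two consecutive terms determine the rest), the sequence is periodic with period 40.
(12734 - 0) mod 40 = 14, so t(12734) = t(14) = 33.

33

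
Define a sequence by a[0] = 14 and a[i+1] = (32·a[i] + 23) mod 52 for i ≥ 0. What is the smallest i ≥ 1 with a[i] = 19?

We have a[0] = 14,  a[1] = 3,  a[2] = 15,  a[3] = 35,  a[4] = 51,  a[5] = 43,  a[6] = 47,  a[7] = 19,  a[8] = 7,  a[9] = 39,  a[10] = 23,  a[11] = 31,  a[12] = 27,  a[13] = 3.
Since a[13] = a[1] = 3, the sequence is eventually periodic: after a pre-period of length 1 it cycles with period 12.
The value 19 first appears (with i ≥ 1) at a[7].

7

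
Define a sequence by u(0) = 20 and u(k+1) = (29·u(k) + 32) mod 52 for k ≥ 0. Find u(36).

20

Computing terms: u(0) = 20,  u(1) = 40,  u(2) = 48,  u(3) = 20.
The sequence repeats with period 3.
So u(36) = u(0 + ((36-0) mod 3)) = u(0) = 20.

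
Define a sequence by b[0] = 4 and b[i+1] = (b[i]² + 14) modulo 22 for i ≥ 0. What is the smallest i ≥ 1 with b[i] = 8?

We have b[0] = 4; b[1] = 8; b[2] = 12; b[3] = 4.
The sequence repeats with period 3.
The value 8 first appears (with i ≥ 1) at b[1].

1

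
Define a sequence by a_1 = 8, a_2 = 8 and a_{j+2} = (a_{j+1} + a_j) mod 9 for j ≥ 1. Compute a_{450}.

Computing terms: a_1 = 8, a_2 = 8, a_3 = 7, a_4 = 6, a_5 = 4, a_6 = 1, a_7 = 5, a_8 = 6, a_9 = 2, a_{10} = 8, a_{11} = 1, a_{12} = 0, a_{13} = 1, a_{14} = 1, a_{15} = 2, a_{16} = 3, a_{17} = 5, a_{18} = 8, a_{19} = 4, a_{20} = 3, a_{21} = 7, a_{22} = 1, a_{23} = 8, a_{24} = 0, a_{25} = 8, a_{26} = 8.
Since (a_{25}, a_{26}) = (a_1, a_2) = (8, 8) (two consecutive terms determine the rest), the sequence is periodic with period 24.
(450 - 1) mod 24 = 17, so a_{450} = a_{18} = 8.

8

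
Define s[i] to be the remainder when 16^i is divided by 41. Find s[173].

37

Computing terms: s[1] = 16, s[2] = 10, s[3] = 37, s[4] = 18, s[5] = 1, s[6] = 16.
Since s[6] = s[1] = 16, the sequence is periodic with period 5.
So s[173] = s[1 + ((173-1) mod 5)] = s[3] = 37.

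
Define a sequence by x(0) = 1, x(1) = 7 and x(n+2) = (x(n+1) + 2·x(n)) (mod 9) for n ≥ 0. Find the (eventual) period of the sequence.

18

x(0) = 1, x(1) = 7, x(2) = 0, x(3) = 5, x(4) = 5, x(5) = 6, x(6) = 7, x(7) = 1, x(8) = 6, x(9) = 8, x(10) = 2, x(11) = 0, x(12) = 4, x(13) = 4, x(14) = 3, x(15) = 2, x(16) = 8, x(17) = 3, x(18) = 1, x(19) = 7.
Since (x(18), x(19)) = (x(0), x(1)) = (1, 7) (two consecutive terms determine the rest), the sequence is periodic with period 18.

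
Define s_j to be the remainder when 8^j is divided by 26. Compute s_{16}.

14

We have s_0 = 1; s_1 = 8; s_2 = 12; s_3 = 18; s_4 = 14; s_5 = 8.
Since s_5 = s_1 = 8, the sequence is eventually periodic: after a pre-period of length 1 it cycles with period 4.
For j ≥ 1, s_j depends only on (j - 1) mod 4. (16 - 1) mod 4 = 3, so s_{16} = s_4 = 14.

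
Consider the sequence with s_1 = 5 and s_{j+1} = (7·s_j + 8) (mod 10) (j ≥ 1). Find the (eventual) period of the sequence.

Computing terms: s_1 = 5, s_2 = 3, s_3 = 9, s_4 = 1, s_5 = 5.
Since s_5 = s_1 = 5, the sequence is periodic with period 4.

4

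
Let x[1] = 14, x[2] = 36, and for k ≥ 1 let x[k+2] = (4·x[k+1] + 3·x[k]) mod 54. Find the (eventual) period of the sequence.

3

x[1] = 14, x[2] = 36, x[3] = 24, x[4] = 42, x[5] = 24, x[6] = 6, x[7] = 42, x[8] = 24.
Since (x[7], x[8]) = (x[4], x[5]) = (42, 24) (two consecutive terms determine the rest), the sequence is eventually periodic: after a pre-period of length 3 it cycles with period 3.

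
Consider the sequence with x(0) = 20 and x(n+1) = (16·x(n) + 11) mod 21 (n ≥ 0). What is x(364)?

Computing terms: x(0) = 20,  x(1) = 16,  x(2) = 15,  x(3) = 20.
Since x(3) = x(0) = 20, the sequence is periodic with period 3.
So x(364) = x(0 + ((364-0) mod 3)) = x(1) = 16.

16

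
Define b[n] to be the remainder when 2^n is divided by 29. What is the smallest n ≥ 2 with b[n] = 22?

26

Listing terms: b[1] = 2; b[2] = 4; b[3] = 8; b[4] = 16; b[5] = 3; b[6] = 6; b[7] = 12; b[8] = 24; b[9] = 19; b[10] = 9; b[11] = 18; b[12] = 7; b[13] = 14; b[14] = 28; b[15] = 27; b[16] = 25; b[17] = 21; b[18] = 13; b[19] = 26; b[20] = 23; b[21] = 17; b[22] = 5; b[23] = 10; b[24] = 20; b[25] = 11; b[26] = 22; b[27] = 15; b[28] = 1; b[29] = 2.
Since b[29] = b[1] = 2, the sequence is periodic with period 28.
The value 22 first appears (with n ≥ 2) at b[26].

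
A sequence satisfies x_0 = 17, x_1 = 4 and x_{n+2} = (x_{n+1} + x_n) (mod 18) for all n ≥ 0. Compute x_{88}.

Listing terms: x_0 = 17, x_1 = 4, x_2 = 3, x_3 = 7, x_4 = 10, x_5 = 17, x_6 = 9, x_7 = 8, x_8 = 17, x_9 = 7, x_{10} = 6, x_{11} = 13, x_{12} = 1, x_{13} = 14, x_{14} = 15, x_{15} = 11, x_{16} = 8, x_{17} = 1, x_{18} = 9, x_{19} = 10, x_{20} = 1, x_{21} = 11, x_{22} = 12, x_{23} = 5, x_{24} = 17, x_{25} = 4.
Since (x_{24}, x_{25}) = (x_0, x_1) = (17, 4) (two consecutive terms determine the rest), the sequence is periodic with period 24.
So x_{88} = x_{0 + ((88-0) mod 24)} = x_{16} = 8.

8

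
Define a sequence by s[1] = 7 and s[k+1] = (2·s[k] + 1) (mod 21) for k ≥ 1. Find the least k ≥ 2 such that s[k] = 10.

3

Computing terms: s[1] = 7,  s[2] = 15,  s[3] = 10,  s[4] = 0,  s[5] = 1,  s[6] = 3,  s[7] = 7.
The sequence repeats with period 6.
The value 10 first appears (with k ≥ 2) at s[3].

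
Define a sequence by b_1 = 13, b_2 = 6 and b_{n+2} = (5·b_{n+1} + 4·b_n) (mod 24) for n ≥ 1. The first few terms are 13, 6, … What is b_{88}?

10

Computing terms: b_1 = 13,  b_2 = 6,  b_3 = 10,  b_4 = 2,  b_5 = 2,  b_6 = 18,  b_7 = 2,  b_8 = 10,  b_9 = 10,  b_{10} = 18,  b_{11} = 10,  b_{12} = 2.
Since (b_{11}, b_{12}) = (b_3, b_4) = (10, 2) (two consecutive terms determine the rest), the sequence is eventually periodic: after a pre-period of length 2 it cycles with period 8.
For n ≥ 3, b_n depends only on (n - 3) mod 8. (88 - 3) mod 8 = 5, so b_{88} = b_8 = 10.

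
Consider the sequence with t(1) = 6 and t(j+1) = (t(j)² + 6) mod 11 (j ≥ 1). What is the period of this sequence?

5

Computing terms: t(1) = 6; t(2) = 9; t(3) = 10; t(4) = 7; t(5) = 0; t(6) = 6.
The sequence repeats with period 5.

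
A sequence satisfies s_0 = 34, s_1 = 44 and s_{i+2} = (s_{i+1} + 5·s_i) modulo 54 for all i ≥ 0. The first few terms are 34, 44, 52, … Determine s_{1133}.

2

Computing terms: s_0 = 34, s_1 = 44, s_2 = 52, s_3 = 2, s_4 = 46, s_5 = 2, s_6 = 16, s_7 = 26, s_8 = 52, s_9 = 20, s_{10} = 10, s_{11} = 2, s_{12} = 52, s_{13} = 8, s_{14} = 52, s_{15} = 38, s_{16} = 28, s_{17} = 2, s_{18} = 34, s_{19} = 44.
The sequence repeats with period 18.
So s_{1133} = s_{0 + ((1133-0) mod 18)} = s_{17} = 2.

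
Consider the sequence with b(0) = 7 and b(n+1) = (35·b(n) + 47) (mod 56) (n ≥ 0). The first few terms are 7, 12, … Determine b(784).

We have b(0) = 7; b(1) = 12; b(2) = 19; b(3) = 40; b(4) = 47; b(5) = 12.
Since b(5) = b(1) = 12, the sequence is eventually periodic: after a pre-period of length 1 it cycles with period 4.
For n ≥ 1, b(n) depends only on (n - 1) mod 4. (784 - 1) mod 4 = 3, so b(784) = b(4) = 47.

47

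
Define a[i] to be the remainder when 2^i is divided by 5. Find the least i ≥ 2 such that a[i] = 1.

4

Computing terms: a[1] = 2; a[2] = 4; a[3] = 3; a[4] = 1; a[5] = 2.
The sequence repeats with period 4.
The value 1 first appears (with i ≥ 2) at a[4].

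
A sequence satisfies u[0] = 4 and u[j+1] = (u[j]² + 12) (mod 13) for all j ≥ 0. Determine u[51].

We have u[0] = 4,  u[1] = 2,  u[2] = 3,  u[3] = 8,  u[4] = 11,  u[5] = 3.
Since u[5] = u[2] = 3, the sequence is eventually periodic: after a pre-period of length 2 it cycles with period 3.
For j ≥ 2, u[j] depends only on (j - 2) mod 3. (51 - 2) mod 3 = 1, so u[51] = u[3] = 8.

8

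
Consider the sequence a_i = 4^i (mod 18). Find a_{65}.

16

Computing terms: a_0 = 1, a_1 = 4, a_2 = 16, a_3 = 10, a_4 = 4.
Since a_4 = a_1 = 4, the sequence is eventually periodic: after a pre-period of length 1 it cycles with period 3.
For i ≥ 1, a_i depends only on (i - 1) mod 3. (65 - 1) mod 3 = 1, so a_{65} = a_2 = 16.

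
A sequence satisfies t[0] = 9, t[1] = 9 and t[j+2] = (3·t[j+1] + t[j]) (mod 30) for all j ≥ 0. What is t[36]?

We have t[0] = 9, t[1] = 9, t[2] = 6, t[3] = 27, t[4] = 27, t[5] = 18, t[6] = 21, t[7] = 21, t[8] = 24, t[9] = 3, t[10] = 3, t[11] = 12, t[12] = 9, t[13] = 9.
Since (t[12], t[13]) = (t[0], t[1]) = (9, 9) (two consecutive terms determine the rest), the sequence is periodic with period 12.
(36 - 0) mod 12 = 0, so t[36] = t[0] = 9.

9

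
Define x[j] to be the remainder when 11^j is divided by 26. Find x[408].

1

Computing terms: x[0] = 1, x[1] = 11, x[2] = 17, x[3] = 5, x[4] = 3, x[5] = 7, x[6] = 25, x[7] = 15, x[8] = 9, x[9] = 21, x[10] = 23, x[11] = 19, x[12] = 1.
The sequence repeats with period 12.
(408 - 0) mod 12 = 0, so x[408] = x[0] = 1.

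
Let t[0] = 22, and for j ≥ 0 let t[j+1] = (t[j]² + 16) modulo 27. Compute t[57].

Listing terms: t[0] = 22,  t[1] = 14,  t[2] = 23,  t[3] = 5,  t[4] = 14.
Since t[4] = t[1] = 14, the sequence is eventually periodic: after a pre-period of length 1 it cycles with period 3.
For j ≥ 1, t[j] depends only on (j - 1) mod 3. (57 - 1) mod 3 = 2, so t[57] = t[3] = 5.

5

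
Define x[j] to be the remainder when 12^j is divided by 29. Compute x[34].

x[0] = 1, x[1] = 12, x[2] = 28, x[3] = 17, x[4] = 1.
Since x[4] = x[0] = 1, the sequence is periodic with period 4.
(34 - 0) mod 4 = 2, so x[34] = x[2] = 28.

28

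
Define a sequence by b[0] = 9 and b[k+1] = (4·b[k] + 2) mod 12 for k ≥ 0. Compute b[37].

Computing terms: b[0] = 9,  b[1] = 2,  b[2] = 10,  b[3] = 6,  b[4] = 2.
Since b[4] = b[1] = 2, the sequence is eventually periodic: after a pre-period of length 1 it cycles with period 3.
For k ≥ 1, b[k] depends only on (k - 1) mod 3. (37 - 1) mod 3 = 0, so b[37] = b[1] = 2.

2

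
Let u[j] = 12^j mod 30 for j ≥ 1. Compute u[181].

Computing terms: u[1] = 12,  u[2] = 24,  u[3] = 18,  u[4] = 6,  u[5] = 12.
Since u[5] = u[1] = 12, the sequence is periodic with period 4.
(181 - 1) mod 4 = 0, so u[181] = u[1] = 12.

12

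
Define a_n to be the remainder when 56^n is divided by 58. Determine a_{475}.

Listing terms: a_0 = 1; a_1 = 56; a_2 = 4; a_3 = 50; a_4 = 16; a_5 = 26; a_6 = 6; a_7 = 46; a_8 = 24; a_9 = 10; a_{10} = 38; a_{11} = 40; a_{12} = 36; a_{13} = 44; a_{14} = 28; a_{15} = 2; a_{16} = 54; a_{17} = 8; a_{18} = 42; a_{19} = 32; a_{20} = 52; a_{21} = 12; a_{22} = 34; a_{23} = 48; a_{24} = 20; a_{25} = 18; a_{26} = 22; a_{27} = 14; a_{28} = 30; a_{29} = 56.
Since a_{29} = a_1 = 56, the sequence is eventually periodic: after a pre-period of length 1 it cycles with period 28.
For n ≥ 1, a_n depends only on (n - 1) mod 28. (475 - 1) mod 28 = 26, so a_{475} = a_{27} = 14.

14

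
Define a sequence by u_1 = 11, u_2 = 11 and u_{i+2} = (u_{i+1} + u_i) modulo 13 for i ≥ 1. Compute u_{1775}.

4

Listing terms: u_1 = 11, u_2 = 11, u_3 = 9, u_4 = 7, u_5 = 3, u_6 = 10, u_7 = 0, u_8 = 10, u_9 = 10, u_{10} = 7, u_{11} = 4, u_{12} = 11, u_{13} = 2, u_{14} = 0, u_{15} = 2, u_{16} = 2, u_{17} = 4, u_{18} = 6, u_{19} = 10, u_{20} = 3, u_{21} = 0, u_{22} = 3, u_{23} = 3, u_{24} = 6, u_{25} = 9, u_{26} = 2, u_{27} = 11, u_{28} = 0, u_{29} = 11, u_{30} = 11.
Since (u_{29}, u_{30}) = (u_1, u_2) = (11, 11) (two consecutive terms determine the rest), the sequence is periodic with period 28.
So u_{1775} = u_{1 + ((1775-1) mod 28)} = u_{11} = 4.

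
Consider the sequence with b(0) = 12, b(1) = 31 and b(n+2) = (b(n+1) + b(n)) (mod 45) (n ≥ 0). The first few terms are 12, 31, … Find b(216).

b(0) = 12, b(1) = 31, b(2) = 43, b(3) = 29, b(4) = 27, b(5) = 11, b(6) = 38, b(7) = 4, b(8) = 42, b(9) = 1, b(10) = 43, b(11) = 44, b(12) = 42, b(13) = 41, b(14) = 38, b(15) = 34, b(16) = 27, b(17) = 16, b(18) = 43, b(19) = 14, b(20) = 12, b(21) = 26, b(22) = 38, b(23) = 19, b(24) = 12, b(25) = 31.
Since (b(24), b(25)) = (b(0), b(1)) = (12, 31) (two consecutive terms determine the rest), the sequence is periodic with period 24.
(216 - 0) mod 24 = 0, so b(216) = b(0) = 12.

12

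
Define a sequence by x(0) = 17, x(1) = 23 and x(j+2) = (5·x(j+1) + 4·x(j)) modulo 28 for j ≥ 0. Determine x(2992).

Computing terms: x(0) = 17,  x(1) = 23,  x(2) = 15,  x(3) = 27,  x(4) = 27,  x(5) = 19,  x(6) = 7,  x(7) = 27,  x(8) = 23,  x(9) = 27,  x(10) = 3,  x(11) = 11,  x(12) = 11,  x(13) = 15,  x(14) = 7,  x(15) = 11,  x(16) = 27,  x(17) = 11,  x(18) = 23,  x(19) = 19,  x(20) = 19,  x(21) = 3,  x(22) = 7,  x(23) = 19,  x(24) = 11,  x(25) = 19,  x(26) = 27,  x(27) = 15,  x(28) = 15,  x(29) = 23,  x(30) = 7,  x(31) = 15,  x(32) = 19,  x(33) = 15,  x(34) = 11,  x(35) = 3,  x(36) = 3,  x(37) = 27,  x(38) = 7,  x(39) = 3,  x(40) = 15,  x(41) = 3,  x(42) = 19,  x(43) = 23,  x(44) = 23,  x(45) = 11,  x(46) = 7,  x(47) = 23,  x(48) = 3,  x(49) = 23,  x(50) = 15.
Since (x(49), x(50)) = (x(1), x(2)) = (23, 15) (two consecutive terms determine the rest), the sequence is eventually periodic: after a pre-period of length 1 it cycles with period 48.
For j ≥ 1, x(j) depends only on (j - 1) mod 48. (2992 - 1) mod 48 = 15, so x(2992) = x(16) = 27.

27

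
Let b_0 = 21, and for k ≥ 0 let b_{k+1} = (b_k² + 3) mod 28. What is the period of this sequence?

6

Computing terms: b_0 = 21,  b_1 = 24,  b_2 = 19,  b_3 = 0,  b_4 = 3,  b_5 = 12,  b_6 = 7,  b_7 = 24.
Since b_7 = b_1 = 24, the sequence is eventually periodic: after a pre-period of length 1 it cycles with period 6.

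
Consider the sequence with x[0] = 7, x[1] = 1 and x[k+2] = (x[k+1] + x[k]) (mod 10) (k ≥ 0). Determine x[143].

4

x[0] = 7; x[1] = 1; x[2] = 8; x[3] = 9; x[4] = 7; x[5] = 6; x[6] = 3; x[7] = 9; x[8] = 2; x[9] = 1; x[10] = 3; x[11] = 4; x[12] = 7; x[13] = 1.
Since (x[12], x[13]) = (x[0], x[1]) = (7, 1) (two consecutive terms determine the rest), the sequence is periodic with period 12.
(143 - 0) mod 12 = 11, so x[143] = x[11] = 4.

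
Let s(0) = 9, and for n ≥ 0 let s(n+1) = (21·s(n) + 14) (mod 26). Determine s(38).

We have s(0) = 9; s(1) = 21; s(2) = 13; s(3) = 1; s(4) = 9.
The sequence repeats with period 4.
(38 - 0) mod 4 = 2, so s(38) = s(2) = 13.

13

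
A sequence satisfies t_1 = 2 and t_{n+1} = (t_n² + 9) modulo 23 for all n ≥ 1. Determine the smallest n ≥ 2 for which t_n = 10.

Computing terms: t_1 = 2,  t_2 = 13,  t_3 = 17,  t_4 = 22,  t_5 = 10,  t_6 = 17.
Since t_6 = t_3 = 17, the sequence is eventually periodic: after a pre-period of length 2 it cycles with period 3.
The value 10 first appears (with n ≥ 2) at t_5.

5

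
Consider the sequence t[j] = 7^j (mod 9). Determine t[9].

1

Computing terms: t[0] = 1,  t[1] = 7,  t[2] = 4,  t[3] = 1.
Since t[3] = t[0] = 1, the sequence is periodic with period 3.
So t[9] = t[0 + ((9-0) mod 3)] = t[0] = 1.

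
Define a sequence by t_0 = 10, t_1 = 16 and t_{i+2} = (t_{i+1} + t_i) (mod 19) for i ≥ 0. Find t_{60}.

Listing terms: t_0 = 10, t_1 = 16, t_2 = 7, t_3 = 4, t_4 = 11, t_5 = 15, t_6 = 7, t_7 = 3, t_8 = 10, t_9 = 13, t_{10} = 4, t_{11} = 17, t_{12} = 2, t_{13} = 0, t_{14} = 2, t_{15} = 2, t_{16} = 4, t_{17} = 6, t_{18} = 10, t_{19} = 16.
The sequence repeats with period 18.
(60 - 0) mod 18 = 6, so t_{60} = t_6 = 7.

7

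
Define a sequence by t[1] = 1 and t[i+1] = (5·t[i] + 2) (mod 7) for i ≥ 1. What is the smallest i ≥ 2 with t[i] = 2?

Listing terms: t[1] = 1,  t[2] = 0,  t[3] = 2,  t[4] = 5,  t[5] = 6,  t[6] = 4,  t[7] = 1.
The sequence repeats with period 6.
The value 2 first appears (with i ≥ 2) at t[3].

3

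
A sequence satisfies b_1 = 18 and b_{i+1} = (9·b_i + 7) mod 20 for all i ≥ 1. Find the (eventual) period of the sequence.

Listing terms: b_1 = 18,  b_2 = 9,  b_3 = 8,  b_4 = 19,  b_5 = 18.
The sequence repeats with period 4.

4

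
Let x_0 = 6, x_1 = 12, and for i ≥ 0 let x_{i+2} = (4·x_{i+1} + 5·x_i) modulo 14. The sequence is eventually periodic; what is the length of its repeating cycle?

6

Listing terms: x_0 = 6,  x_1 = 12,  x_2 = 8,  x_3 = 8,  x_4 = 2,  x_5 = 6,  x_6 = 6,  x_7 = 12.
The sequence repeats with period 6.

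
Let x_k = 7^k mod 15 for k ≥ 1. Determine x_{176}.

Listing terms: x_1 = 7,  x_2 = 4,  x_3 = 13,  x_4 = 1,  x_5 = 7.
Since x_5 = x_1 = 7, the sequence is periodic with period 4.
So x_{176} = x_{1 + ((176-1) mod 4)} = x_4 = 1.

1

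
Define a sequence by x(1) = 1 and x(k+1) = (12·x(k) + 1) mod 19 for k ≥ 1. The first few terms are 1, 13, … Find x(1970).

13

We have x(1) = 1,  x(2) = 13,  x(3) = 5,  x(4) = 4,  x(5) = 11,  x(6) = 0,  x(7) = 1.
The sequence repeats with period 6.
So x(1970) = x(1 + ((1970-1) mod 6)) = x(2) = 13.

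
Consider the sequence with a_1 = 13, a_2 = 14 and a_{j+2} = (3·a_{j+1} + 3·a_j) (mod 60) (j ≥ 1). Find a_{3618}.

9

a_1 = 13,  a_2 = 14,  a_3 = 21,  a_4 = 45,  a_5 = 18,  a_6 = 9,  a_7 = 21,  a_8 = 30,  a_9 = 33,  a_{10} = 9,  a_{11} = 6,  a_{12} = 45,  a_{13} = 33,  a_{14} = 54,  a_{15} = 21,  a_{16} = 45.
Since (a_{15}, a_{16}) = (a_3, a_4) = (21, 45) (two consecutive terms determine the rest), the sequence is eventually periodic: after a pre-period of length 2 it cycles with period 12.
For j ≥ 3, a_j depends only on (j - 3) mod 12. (3618 - 3) mod 12 = 3, so a_{3618} = a_6 = 9.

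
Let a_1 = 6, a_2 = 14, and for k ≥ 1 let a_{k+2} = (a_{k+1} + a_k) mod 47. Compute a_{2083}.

We have a_1 = 6; a_2 = 14; a_3 = 20; a_4 = 34; a_5 = 7; a_6 = 41; a_7 = 1; a_8 = 42; a_9 = 43; a_{10} = 38; a_{11} = 34; a_{12} = 25; a_{13} = 12; a_{14} = 37; a_{15} = 2; a_{16} = 39; a_{17} = 41; a_{18} = 33; a_{19} = 27; a_{20} = 13; a_{21} = 40; a_{22} = 6; a_{23} = 46; a_{24} = 5; a_{25} = 4; a_{26} = 9; a_{27} = 13; a_{28} = 22; a_{29} = 35; a_{30} = 10; a_{31} = 45; a_{32} = 8; a_{33} = 6; a_{34} = 14.
The sequence repeats with period 32.
(2083 - 1) mod 32 = 2, so a_{2083} = a_3 = 20.

20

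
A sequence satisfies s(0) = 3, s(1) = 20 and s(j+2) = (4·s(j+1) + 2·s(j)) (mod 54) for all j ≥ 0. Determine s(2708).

50

Listing terms: s(0) = 3,  s(1) = 20,  s(2) = 32,  s(3) = 6,  s(4) = 34,  s(5) = 40,  s(6) = 12,  s(7) = 20,  s(8) = 50,  s(9) = 24,  s(10) = 34,  s(11) = 22,  s(12) = 48,  s(13) = 20,  s(14) = 14,  s(15) = 42,  s(16) = 34,  s(17) = 4,  s(18) = 30,  s(19) = 20,  s(20) = 32.
Since (s(19), s(20)) = (s(1), s(2)) = (20, 32) (two consecutive terms determine the rest), the sequence is eventually periodic: after a pre-period of length 1 it cycles with period 18.
For j ≥ 1, s(j) depends only on (j - 1) mod 18. (2708 - 1) mod 18 = 7, so s(2708) = s(8) = 50.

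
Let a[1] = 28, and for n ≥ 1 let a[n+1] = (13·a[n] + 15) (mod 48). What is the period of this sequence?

16

Computing terms: a[1] = 28,  a[2] = 43,  a[3] = 46,  a[4] = 37,  a[5] = 16,  a[6] = 31,  a[7] = 34,  a[8] = 25,  a[9] = 4,  a[10] = 19,  a[11] = 22,  a[12] = 13,  a[13] = 40,  a[14] = 7,  a[15] = 10,  a[16] = 1,  a[17] = 28.
The sequence repeats with period 16.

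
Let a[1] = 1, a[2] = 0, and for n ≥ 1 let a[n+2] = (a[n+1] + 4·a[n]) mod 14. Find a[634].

Computing terms: a[1] = 1,  a[2] = 0,  a[3] = 4,  a[4] = 4,  a[5] = 6,  a[6] = 8,  a[7] = 4,  a[8] = 8,  a[9] = 10,  a[10] = 0,  a[11] = 12,  a[12] = 12,  a[13] = 4,  a[14] = 10,  a[15] = 12,  a[16] = 10,  a[17] = 2,  a[18] = 0,  a[19] = 8,  a[20] = 8,  a[21] = 12,  a[22] = 2,  a[23] = 8,  a[24] = 2,  a[25] = 6,  a[26] = 0,  a[27] = 10,  a[28] = 10,  a[29] = 8,  a[30] = 6,  a[31] = 10,  a[32] = 6,  a[33] = 4,  a[34] = 0,  a[35] = 2,  a[36] = 2,  a[37] = 10,  a[38] = 4,  a[39] = 2,  a[40] = 4,  a[41] = 12,  a[42] = 0,  a[43] = 6,  a[44] = 6,  a[45] = 2,  a[46] = 12,  a[47] = 6,  a[48] = 12,  a[49] = 8,  a[50] = 0,  a[51] = 4.
Since (a[50], a[51]) = (a[2], a[3]) = (0, 4) (two consecutive terms determine the rest), the sequence is eventually periodic: after a pre-period of length 1 it cycles with period 48.
For n ≥ 2, a[n] depends only on (n - 2) mod 48. (634 - 2) mod 48 = 8, so a[634] = a[10] = 0.

0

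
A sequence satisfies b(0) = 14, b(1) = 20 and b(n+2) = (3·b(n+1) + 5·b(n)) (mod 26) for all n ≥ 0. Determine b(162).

6

Listing terms: b(0) = 14,  b(1) = 20,  b(2) = 0,  b(3) = 22,  b(4) = 14,  b(5) = 22,  b(6) = 6,  b(7) = 24,  b(8) = 24,  b(9) = 10,  b(10) = 20,  b(11) = 6,  b(12) = 14,  b(13) = 20.
Since (b(12), b(13)) = (b(0), b(1)) = (14, 20) (two consecutive terms determine the rest), the sequence is periodic with period 12.
(162 - 0) mod 12 = 6, so b(162) = b(6) = 6.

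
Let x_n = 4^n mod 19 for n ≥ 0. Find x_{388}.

x_0 = 1, x_1 = 4, x_2 = 16, x_3 = 7, x_4 = 9, x_5 = 17, x_6 = 11, x_7 = 6, x_8 = 5, x_9 = 1.
The sequence repeats with period 9.
So x_{388} = x_{0 + ((388-0) mod 9)} = x_1 = 4.

4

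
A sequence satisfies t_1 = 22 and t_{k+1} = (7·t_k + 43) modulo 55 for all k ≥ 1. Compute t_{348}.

12

Computing terms: t_1 = 22, t_2 = 32, t_3 = 47, t_4 = 42, t_5 = 7, t_6 = 37, t_7 = 27, t_8 = 12, t_9 = 17, t_{10} = 52, t_{11} = 22.
The sequence repeats with period 10.
So t_{348} = t_{1 + ((348-1) mod 10)} = t_8 = 12.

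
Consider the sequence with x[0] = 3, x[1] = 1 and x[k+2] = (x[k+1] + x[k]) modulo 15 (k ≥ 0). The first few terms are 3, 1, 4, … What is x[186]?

Listing terms: x[0] = 3; x[1] = 1; x[2] = 4; x[3] = 5; x[4] = 9; x[5] = 14; x[6] = 8; x[7] = 7; x[8] = 0; x[9] = 7; x[10] = 7; x[11] = 14; x[12] = 6; x[13] = 5; x[14] = 11; x[15] = 1; x[16] = 12; x[17] = 13; x[18] = 10; x[19] = 8; x[20] = 3; x[21] = 11; x[22] = 14; x[23] = 10; x[24] = 9; x[25] = 4; x[26] = 13; x[27] = 2; x[28] = 0; x[29] = 2; x[30] = 2; x[31] = 4; x[32] = 6; x[33] = 10; x[34] = 1; x[35] = 11; x[36] = 12; x[37] = 8; x[38] = 5; x[39] = 13; x[40] = 3; x[41] = 1.
Since (x[40], x[41]) = (x[0], x[1]) = (3, 1) (two consecutive terms determine the rest), the sequence is periodic with period 40.
So x[186] = x[0 + ((186-0) mod 40)] = x[26] = 13.

13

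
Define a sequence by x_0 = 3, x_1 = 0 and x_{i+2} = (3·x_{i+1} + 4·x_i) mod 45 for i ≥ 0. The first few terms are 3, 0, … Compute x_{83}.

36

We have x_0 = 3, x_1 = 0, x_2 = 12, x_3 = 36, x_4 = 21, x_5 = 27, x_6 = 30, x_7 = 18, x_8 = 39, x_9 = 9, x_{10} = 3, x_{11} = 0.
Since (x_{10}, x_{11}) = (x_0, x_1) = (3, 0) (two consecutive terms determine the rest), the sequence is periodic with period 10.
(83 - 0) mod 10 = 3, so x_{83} = x_3 = 36.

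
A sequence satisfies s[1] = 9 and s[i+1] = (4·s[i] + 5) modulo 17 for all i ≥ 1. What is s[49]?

s[1] = 9,  s[2] = 7,  s[3] = 16,  s[4] = 1,  s[5] = 9.
The sequence repeats with period 4.
So s[49] = s[1 + ((49-1) mod 4)] = s[1] = 9.

9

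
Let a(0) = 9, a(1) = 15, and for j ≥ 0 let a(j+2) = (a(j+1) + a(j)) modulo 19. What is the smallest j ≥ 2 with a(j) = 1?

3

Computing terms: a(0) = 9; a(1) = 15; a(2) = 5; a(3) = 1; a(4) = 6; a(5) = 7; a(6) = 13; a(7) = 1; a(8) = 14; a(9) = 15; a(10) = 10; a(11) = 6; a(12) = 16; a(13) = 3; a(14) = 0; a(15) = 3; a(16) = 3; a(17) = 6; a(18) = 9; a(19) = 15.
Since (a(18), a(19)) = (a(0), a(1)) = (9, 15) (two consecutive terms determine the rest), the sequence is periodic with period 18.
The value 1 first appears (with j ≥ 2) at a(3).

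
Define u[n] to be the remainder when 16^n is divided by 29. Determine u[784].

1

u[0] = 1,  u[1] = 16,  u[2] = 24,  u[3] = 7,  u[4] = 25,  u[5] = 23,  u[6] = 20,  u[7] = 1.
Since u[7] = u[0] = 1, the sequence is periodic with period 7.
(784 - 0) mod 7 = 0, so u[784] = u[0] = 1.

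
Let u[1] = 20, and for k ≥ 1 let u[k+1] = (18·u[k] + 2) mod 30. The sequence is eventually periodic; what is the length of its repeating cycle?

4

We have u[1] = 20, u[2] = 2, u[3] = 8, u[4] = 26, u[5] = 20.
Since u[5] = u[1] = 20, the sequence is periodic with period 4.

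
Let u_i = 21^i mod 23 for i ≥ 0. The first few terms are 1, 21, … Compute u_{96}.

We have u_0 = 1; u_1 = 21; u_2 = 4; u_3 = 15; u_4 = 16; u_5 = 14; u_6 = 18; u_7 = 10; u_8 = 3; u_9 = 17; u_{10} = 12; u_{11} = 22; u_{12} = 2; u_{13} = 19; u_{14} = 8; u_{15} = 7; u_{16} = 9; u_{17} = 5; u_{18} = 13; u_{19} = 20; u_{20} = 6; u_{21} = 11; u_{22} = 1.
Since u_{22} = u_0 = 1, the sequence is periodic with period 22.
So u_{96} = u_{0 + ((96-0) mod 22)} = u_8 = 3.

3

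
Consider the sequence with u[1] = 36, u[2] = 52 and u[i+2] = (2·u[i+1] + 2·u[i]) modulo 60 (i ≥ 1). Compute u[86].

28

u[1] = 36; u[2] = 52; u[3] = 56; u[4] = 36; u[5] = 4; u[6] = 20; u[7] = 48; u[8] = 16; u[9] = 8; u[10] = 48; u[11] = 52; u[12] = 20; u[13] = 24; u[14] = 28; u[15] = 44; u[16] = 24; u[17] = 16; u[18] = 20; u[19] = 12; u[20] = 4; u[21] = 32; u[22] = 12; u[23] = 28; u[24] = 20; u[25] = 36; u[26] = 52.
Since (u[25], u[26]) = (u[1], u[2]) = (36, 52) (two consecutive terms determine the rest), the sequence is periodic with period 24.
(86 - 1) mod 24 = 13, so u[86] = u[14] = 28.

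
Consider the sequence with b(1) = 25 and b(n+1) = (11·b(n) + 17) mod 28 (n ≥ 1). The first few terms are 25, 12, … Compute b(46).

Listing terms: b(1) = 25; b(2) = 12; b(3) = 9; b(4) = 4; b(5) = 5; b(6) = 16; b(7) = 25.
Since b(7) = b(1) = 25, the sequence is periodic with period 6.
(46 - 1) mod 6 = 3, so b(46) = b(4) = 4.

4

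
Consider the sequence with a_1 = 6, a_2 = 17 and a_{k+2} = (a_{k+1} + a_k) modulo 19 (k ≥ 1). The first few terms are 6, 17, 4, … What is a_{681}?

17

We have a_1 = 6; a_2 = 17; a_3 = 4; a_4 = 2; a_5 = 6; a_6 = 8; a_7 = 14; a_8 = 3; a_9 = 17; a_{10} = 1; a_{11} = 18; a_{12} = 0; a_{13} = 18; a_{14} = 18; a_{15} = 17; a_{16} = 16; a_{17} = 14; a_{18} = 11; a_{19} = 6; a_{20} = 17.
Since (a_{19}, a_{20}) = (a_1, a_2) = (6, 17) (two consecutive terms determine the rest), the sequence is periodic with period 18.
(681 - 1) mod 18 = 14, so a_{681} = a_{15} = 17.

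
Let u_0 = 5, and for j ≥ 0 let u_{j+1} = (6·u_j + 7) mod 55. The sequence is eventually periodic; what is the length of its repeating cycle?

10

Listing terms: u_0 = 5; u_1 = 37; u_2 = 9; u_3 = 6; u_4 = 43; u_5 = 45; u_6 = 2; u_7 = 19; u_8 = 11; u_9 = 18; u_{10} = 5.
The sequence repeats with period 10.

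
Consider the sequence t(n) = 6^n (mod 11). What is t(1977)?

8

We have t(0) = 1; t(1) = 6; t(2) = 3; t(3) = 7; t(4) = 9; t(5) = 10; t(6) = 5; t(7) = 8; t(8) = 4; t(9) = 2; t(10) = 1.
The sequence repeats with period 10.
(1977 - 0) mod 10 = 7, so t(1977) = t(7) = 8.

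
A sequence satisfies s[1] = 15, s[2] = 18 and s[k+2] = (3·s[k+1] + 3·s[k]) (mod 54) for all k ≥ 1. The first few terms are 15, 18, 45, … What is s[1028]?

0

s[1] = 15, s[2] = 18, s[3] = 45, s[4] = 27, s[5] = 0, s[6] = 27, s[7] = 27, s[8] = 0.
Since (s[7], s[8]) = (s[4], s[5]) = (27, 0) (two consecutive terms determine the rest), the sequence is eventually periodic: after a pre-period of length 3 it cycles with period 3.
For k ≥ 4, s[k] depends only on (k - 4) mod 3. (1028 - 4) mod 3 = 1, so s[1028] = s[5] = 0.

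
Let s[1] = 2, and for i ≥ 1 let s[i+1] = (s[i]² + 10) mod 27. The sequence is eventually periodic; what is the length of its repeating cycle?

We have s[1] = 2; s[2] = 14; s[3] = 17; s[4] = 2.
The sequence repeats with period 3.

3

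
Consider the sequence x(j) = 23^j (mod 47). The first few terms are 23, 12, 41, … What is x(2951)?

29

x(1) = 23; x(2) = 12; x(3) = 41; x(4) = 3; x(5) = 22; x(6) = 36; x(7) = 29; x(8) = 9; x(9) = 19; x(10) = 14; x(11) = 40; x(12) = 27; x(13) = 10; x(14) = 42; x(15) = 26; x(16) = 34; x(17) = 30; x(18) = 32; x(19) = 31; x(20) = 8; x(21) = 43; x(22) = 2; x(23) = 46; x(24) = 24; x(25) = 35; x(26) = 6; x(27) = 44; x(28) = 25; x(29) = 11; x(30) = 18; x(31) = 38; x(32) = 28; x(33) = 33; x(34) = 7; x(35) = 20; x(36) = 37; x(37) = 5; x(38) = 21; x(39) = 13; x(40) = 17; x(41) = 15; x(42) = 16; x(43) = 39; x(44) = 4; x(45) = 45; x(46) = 1; x(47) = 23.
Since x(47) = x(1) = 23, the sequence is periodic with period 46.
(2951 - 1) mod 46 = 6, so x(2951) = x(7) = 29.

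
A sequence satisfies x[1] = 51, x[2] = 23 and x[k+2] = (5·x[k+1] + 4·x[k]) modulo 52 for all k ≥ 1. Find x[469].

31

x[1] = 51,  x[2] = 23,  x[3] = 7,  x[4] = 23,  x[5] = 39,  x[6] = 27,  x[7] = 31,  x[8] = 3,  x[9] = 35,  x[10] = 31,  x[11] = 35,  x[12] = 39,  x[13] = 23,  x[14] = 11,  x[15] = 43,  x[16] = 51,  x[17] = 11,  x[18] = 51,  x[19] = 39,  x[20] = 35,  x[21] = 19,  x[22] = 27,  x[23] = 3,  x[24] = 19,  x[25] = 3,  x[26] = 39,  x[27] = 51,  x[28] = 47,  x[29] = 23,  x[30] = 43,  x[31] = 47,  x[32] = 43,  x[33] = 39,  x[34] = 3,  x[35] = 15,  x[36] = 35,  x[37] = 27,  x[38] = 15,  x[39] = 27,  x[40] = 39,  x[41] = 43,  x[42] = 7,  x[43] = 51,  x[44] = 23.
The sequence repeats with period 42.
So x[469] = x[1 + ((469-1) mod 42)] = x[7] = 31.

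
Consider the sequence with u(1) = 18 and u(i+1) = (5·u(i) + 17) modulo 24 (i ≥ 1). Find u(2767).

12

u(1) = 18, u(2) = 11, u(3) = 0, u(4) = 17, u(5) = 6, u(6) = 23, u(7) = 12, u(8) = 5, u(9) = 18.
Since u(9) = u(1) = 18, the sequence is periodic with period 8.
(2767 - 1) mod 8 = 6, so u(2767) = u(7) = 12.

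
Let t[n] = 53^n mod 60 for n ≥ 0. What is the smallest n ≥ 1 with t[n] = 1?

Computing terms: t[0] = 1,  t[1] = 53,  t[2] = 49,  t[3] = 17,  t[4] = 1.
The sequence repeats with period 4.
The value 1 next appears (with n ≥ 1) at t[4].

4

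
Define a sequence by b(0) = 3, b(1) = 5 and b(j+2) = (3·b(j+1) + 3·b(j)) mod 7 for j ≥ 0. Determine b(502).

We have b(0) = 3, b(1) = 5, b(2) = 3, b(3) = 3, b(4) = 4, b(5) = 0, b(6) = 5, b(7) = 1, b(8) = 4, b(9) = 1, b(10) = 1, b(11) = 6, b(12) = 0, b(13) = 4, b(14) = 5, b(15) = 6, b(16) = 5, b(17) = 5, b(18) = 2, b(19) = 0, b(20) = 6, b(21) = 4, b(22) = 2, b(23) = 4, b(24) = 4, b(25) = 3, b(26) = 0, b(27) = 2, b(28) = 6, b(29) = 3, b(30) = 6, b(31) = 6, b(32) = 1, b(33) = 0, b(34) = 3, b(35) = 2, b(36) = 1, b(37) = 2, b(38) = 2, b(39) = 5, b(40) = 0, b(41) = 1, b(42) = 3, b(43) = 5.
The sequence repeats with period 42.
(502 - 0) mod 42 = 40, so b(502) = b(40) = 0.

0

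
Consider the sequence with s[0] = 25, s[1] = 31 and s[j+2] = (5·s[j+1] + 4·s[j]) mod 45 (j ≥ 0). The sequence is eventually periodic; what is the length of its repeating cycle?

s[0] = 25, s[1] = 31, s[2] = 30, s[3] = 4, s[4] = 5, s[5] = 41, s[6] = 0, s[7] = 29, s[8] = 10, s[9] = 31, s[10] = 15, s[11] = 19, s[12] = 20, s[13] = 41, s[14] = 15, s[15] = 14, s[16] = 40, s[17] = 31, s[18] = 0, s[19] = 34, s[20] = 35, s[21] = 41, s[22] = 30, s[23] = 44, s[24] = 25, s[25] = 31.
Since (s[24], s[25]) = (s[0], s[1]) = (25, 31) (two consecutive terms determine the rest), the sequence is periodic with period 24.

24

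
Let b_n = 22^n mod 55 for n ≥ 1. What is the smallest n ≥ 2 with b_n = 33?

3

b_1 = 22,  b_2 = 44,  b_3 = 33,  b_4 = 11,  b_5 = 22.
Since b_5 = b_1 = 22, the sequence is periodic with period 4.
The value 33 first appears (with n ≥ 2) at b_3.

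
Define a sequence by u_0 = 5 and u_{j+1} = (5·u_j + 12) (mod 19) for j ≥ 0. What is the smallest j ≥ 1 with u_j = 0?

4

We have u_0 = 5,  u_1 = 18,  u_2 = 7,  u_3 = 9,  u_4 = 0,  u_5 = 12,  u_6 = 15,  u_7 = 11,  u_8 = 10,  u_9 = 5.
The sequence repeats with period 9.
The value 0 first appears (with j ≥ 1) at u_4.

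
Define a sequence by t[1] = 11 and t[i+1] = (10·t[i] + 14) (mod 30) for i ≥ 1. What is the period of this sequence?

3

Computing terms: t[1] = 11, t[2] = 4, t[3] = 24, t[4] = 14, t[5] = 4.
Since t[5] = t[2] = 4, the sequence is eventually periodic: after a pre-period of length 1 it cycles with period 3.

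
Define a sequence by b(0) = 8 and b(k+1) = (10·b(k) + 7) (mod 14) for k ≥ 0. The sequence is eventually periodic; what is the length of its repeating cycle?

6

Listing terms: b(0) = 8; b(1) = 3; b(2) = 9; b(3) = 13; b(4) = 11; b(5) = 5; b(6) = 1; b(7) = 3.
Since b(7) = b(1) = 3, the sequence is eventually periodic: after a pre-period of length 1 it cycles with period 6.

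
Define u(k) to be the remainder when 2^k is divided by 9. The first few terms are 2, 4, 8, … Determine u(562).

u(1) = 2, u(2) = 4, u(3) = 8, u(4) = 7, u(5) = 5, u(6) = 1, u(7) = 2.
Since u(7) = u(1) = 2, the sequence is periodic with period 6.
(562 - 1) mod 6 = 3, so u(562) = u(4) = 7.

7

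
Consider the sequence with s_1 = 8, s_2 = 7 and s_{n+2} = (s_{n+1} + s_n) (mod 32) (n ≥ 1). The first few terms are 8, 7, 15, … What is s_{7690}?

22

s_1 = 8, s_2 = 7, s_3 = 15, s_4 = 22, s_5 = 5, s_6 = 27, s_7 = 0, s_8 = 27, s_9 = 27, s_{10} = 22, s_{11} = 17, s_{12} = 7, s_{13} = 24, s_{14} = 31, s_{15} = 23, s_{16} = 22, s_{17} = 13, s_{18} = 3, s_{19} = 16, s_{20} = 19, s_{21} = 3, s_{22} = 22, s_{23} = 25, s_{24} = 15, s_{25} = 8, s_{26} = 23, s_{27} = 31, s_{28} = 22, s_{29} = 21, s_{30} = 11, s_{31} = 0, s_{32} = 11, s_{33} = 11, s_{34} = 22, s_{35} = 1, s_{36} = 23, s_{37} = 24, s_{38} = 15, s_{39} = 7, s_{40} = 22, s_{41} = 29, s_{42} = 19, s_{43} = 16, s_{44} = 3, s_{45} = 19, s_{46} = 22, s_{47} = 9, s_{48} = 31, s_{49} = 8, s_{50} = 7.
The sequence repeats with period 48.
So s_{7690} = s_{1 + ((7690-1) mod 48)} = s_{10} = 22.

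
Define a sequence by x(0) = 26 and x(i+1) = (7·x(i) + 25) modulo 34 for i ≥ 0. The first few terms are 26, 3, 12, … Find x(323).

Computing terms: x(0) = 26,  x(1) = 3,  x(2) = 12,  x(3) = 7,  x(4) = 6,  x(5) = 33,  x(6) = 18,  x(7) = 15,  x(8) = 28,  x(9) = 17,  x(10) = 8,  x(11) = 13,  x(12) = 14,  x(13) = 21,  x(14) = 2,  x(15) = 5,  x(16) = 26.
The sequence repeats with period 16.
(323 - 0) mod 16 = 3, so x(323) = x(3) = 7.

7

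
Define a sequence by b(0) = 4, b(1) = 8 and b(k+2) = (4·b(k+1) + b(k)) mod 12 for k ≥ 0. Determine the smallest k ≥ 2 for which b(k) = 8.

Computing terms: b(0) = 4,  b(1) = 8,  b(2) = 0,  b(3) = 8,  b(4) = 8,  b(5) = 4,  b(6) = 0,  b(7) = 4,  b(8) = 4,  b(9) = 8.
The sequence repeats with period 8.
The value 8 first appears (with k ≥ 2) at b(3).

3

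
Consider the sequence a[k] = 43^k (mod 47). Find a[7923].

Computing terms: a[0] = 1,  a[1] = 43,  a[2] = 16,  a[3] = 30,  a[4] = 21,  a[5] = 10,  a[6] = 7,  a[7] = 19,  a[8] = 18,  a[9] = 22,  a[10] = 6,  a[11] = 23,  a[12] = 2,  a[13] = 39,  a[14] = 32,  a[15] = 13,  a[16] = 42,  a[17] = 20,  a[18] = 14,  a[19] = 38,  a[20] = 36,  a[21] = 44,  a[22] = 12,  a[23] = 46,  a[24] = 4,  a[25] = 31,  a[26] = 17,  a[27] = 26,  a[28] = 37,  a[29] = 40,  a[30] = 28,  a[31] = 29,  a[32] = 25,  a[33] = 41,  a[34] = 24,  a[35] = 45,  a[36] = 8,  a[37] = 15,  a[38] = 34,  a[39] = 5,  a[40] = 27,  a[41] = 33,  a[42] = 9,  a[43] = 11,  a[44] = 3,  a[45] = 35,  a[46] = 1.
Since a[46] = a[0] = 1, the sequence is periodic with period 46.
(7923 - 0) mod 46 = 11, so a[7923] = a[11] = 23.

23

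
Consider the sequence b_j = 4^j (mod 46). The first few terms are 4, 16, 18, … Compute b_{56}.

4

We have b_1 = 4; b_2 = 16; b_3 = 18; b_4 = 26; b_5 = 12; b_6 = 2; b_7 = 8; b_8 = 32; b_9 = 36; b_{10} = 6; b_{11} = 24; b_{12} = 4.
Since b_{12} = b_1 = 4, the sequence is periodic with period 11.
(56 - 1) mod 11 = 0, so b_{56} = b_1 = 4.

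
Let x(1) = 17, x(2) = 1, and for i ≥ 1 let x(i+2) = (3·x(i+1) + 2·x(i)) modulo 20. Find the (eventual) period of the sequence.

24

We have x(1) = 17,  x(2) = 1,  x(3) = 17,  x(4) = 13,  x(5) = 13,  x(6) = 5,  x(7) = 1,  x(8) = 13,  x(9) = 1,  x(10) = 9,  x(11) = 9,  x(12) = 5,  x(13) = 13,  x(14) = 9,  x(15) = 13,  x(16) = 17,  x(17) = 17,  x(18) = 5,  x(19) = 9,  x(20) = 17,  x(21) = 9,  x(22) = 1,  x(23) = 1,  x(24) = 5,  x(25) = 17,  x(26) = 1.
Since (x(25), x(26)) = (x(1), x(2)) = (17, 1) (two consecutive terms determine the rest), the sequence is periodic with period 24.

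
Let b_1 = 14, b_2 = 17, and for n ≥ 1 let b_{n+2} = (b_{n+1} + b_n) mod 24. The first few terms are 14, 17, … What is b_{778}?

b_1 = 14; b_2 = 17; b_3 = 7; b_4 = 0; b_5 = 7; b_6 = 7; b_7 = 14; b_8 = 21; b_9 = 11; b_{10} = 8; b_{11} = 19; b_{12} = 3; b_{13} = 22; b_{14} = 1; b_{15} = 23; b_{16} = 0; b_{17} = 23; b_{18} = 23; b_{19} = 22; b_{20} = 21; b_{21} = 19; b_{22} = 16; b_{23} = 11; b_{24} = 3; b_{25} = 14; b_{26} = 17.
Since (b_{25}, b_{26}) = (b_1, b_2) = (14, 17) (two consecutive terms determine the rest), the sequence is periodic with period 24.
(778 - 1) mod 24 = 9, so b_{778} = b_{10} = 8.

8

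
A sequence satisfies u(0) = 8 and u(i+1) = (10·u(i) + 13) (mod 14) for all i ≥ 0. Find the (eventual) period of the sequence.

Computing terms: u(0) = 8,  u(1) = 9,  u(2) = 5,  u(3) = 7,  u(4) = 13,  u(5) = 3,  u(6) = 1,  u(7) = 9.
Since u(7) = u(1) = 9, the sequence is eventually periodic: after a pre-period of length 1 it cycles with period 6.

6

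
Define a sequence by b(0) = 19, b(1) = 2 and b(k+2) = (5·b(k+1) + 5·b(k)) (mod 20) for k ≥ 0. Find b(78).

Listing terms: b(0) = 19,  b(1) = 2,  b(2) = 5,  b(3) = 15,  b(4) = 0,  b(5) = 15,  b(6) = 15,  b(7) = 10,  b(8) = 5,  b(9) = 15.
Since (b(8), b(9)) = (b(2), b(3)) = (5, 15) (two consecutive terms determine the rest), the sequence is eventually periodic: after a pre-period of length 2 it cycles with period 6.
For k ≥ 2, b(k) depends only on (k - 2) mod 6. (78 - 2) mod 6 = 4, so b(78) = b(6) = 15.

15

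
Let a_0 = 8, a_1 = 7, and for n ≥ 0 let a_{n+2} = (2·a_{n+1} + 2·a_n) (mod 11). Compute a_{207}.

a_0 = 8,  a_1 = 7,  a_2 = 8,  a_3 = 8,  a_4 = 10,  a_5 = 3,  a_6 = 4,  a_7 = 3,  a_8 = 3,  a_9 = 1,  a_{10} = 8,  a_{11} = 7.
Since (a_{10}, a_{11}) = (a_0, a_1) = (8, 7) (two consecutive terms determine the rest), the sequence is periodic with period 10.
So a_{207} = a_{0 + ((207-0) mod 10)} = a_7 = 3.

3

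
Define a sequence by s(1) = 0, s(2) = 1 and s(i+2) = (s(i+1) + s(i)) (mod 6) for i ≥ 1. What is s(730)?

4

We have s(1) = 0; s(2) = 1; s(3) = 1; s(4) = 2; s(5) = 3; s(6) = 5; s(7) = 2; s(8) = 1; s(9) = 3; s(10) = 4; s(11) = 1; s(12) = 5; s(13) = 0; s(14) = 5; s(15) = 5; s(16) = 4; s(17) = 3; s(18) = 1; s(19) = 4; s(20) = 5; s(21) = 3; s(22) = 2; s(23) = 5; s(24) = 1; s(25) = 0; s(26) = 1.
Since (s(25), s(26)) = (s(1), s(2)) = (0, 1) (two consecutive terms determine the rest), the sequence is periodic with period 24.
So s(730) = s(1 + ((730-1) mod 24)) = s(10) = 4.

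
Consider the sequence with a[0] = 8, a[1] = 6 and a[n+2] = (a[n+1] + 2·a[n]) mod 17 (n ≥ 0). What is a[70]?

13

a[0] = 8, a[1] = 6, a[2] = 5, a[3] = 0, a[4] = 10, a[5] = 10, a[6] = 13, a[7] = 16, a[8] = 8, a[9] = 6.
Since (a[8], a[9]) = (a[0], a[1]) = (8, 6) (two consecutive terms determine the rest), the sequence is periodic with period 8.
So a[70] = a[0 + ((70-0) mod 8)] = a[6] = 13.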